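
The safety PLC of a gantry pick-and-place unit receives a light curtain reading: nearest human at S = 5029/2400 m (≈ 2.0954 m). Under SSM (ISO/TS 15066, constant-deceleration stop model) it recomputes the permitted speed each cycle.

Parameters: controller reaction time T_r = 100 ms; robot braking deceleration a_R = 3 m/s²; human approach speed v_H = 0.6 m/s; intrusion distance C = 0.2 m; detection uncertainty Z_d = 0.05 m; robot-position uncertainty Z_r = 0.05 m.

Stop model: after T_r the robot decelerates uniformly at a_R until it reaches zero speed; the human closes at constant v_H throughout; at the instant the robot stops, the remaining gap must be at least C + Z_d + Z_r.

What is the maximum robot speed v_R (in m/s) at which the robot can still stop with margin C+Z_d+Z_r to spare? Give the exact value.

v_R_max = 49/20 m/s = 2.4500 m/s

at the boundary: (1/6)·v² + (3/10)·v + (-833/480) = 0
  disc = (3/10)² − 4·(1/6)·(-833/480) = 4489/3600 ; √disc = 67/60
  v_R = (−(3/10) + 67/60) / (2·(1/6)) = 49/20 m/s
check:
T_s = v_R/a_R = (49/20)/3 = 0.8167 s
robot covers v_R·T_r = 2.4500·0.1000 = 0.2450 m before braking
braking distance = 2.4500²/(2·3.0000) = 1.0004 m
person approaches 0.6000·(0.1000+0.8167) = 0.5500 m
C+Z_d+Z_r = 0.2000+0.0500+0.0500 = 0.3000 m
sum ≈ 0.2450+1.0004+0.5500+0.3000 ≈ 2.0954 m = S ✓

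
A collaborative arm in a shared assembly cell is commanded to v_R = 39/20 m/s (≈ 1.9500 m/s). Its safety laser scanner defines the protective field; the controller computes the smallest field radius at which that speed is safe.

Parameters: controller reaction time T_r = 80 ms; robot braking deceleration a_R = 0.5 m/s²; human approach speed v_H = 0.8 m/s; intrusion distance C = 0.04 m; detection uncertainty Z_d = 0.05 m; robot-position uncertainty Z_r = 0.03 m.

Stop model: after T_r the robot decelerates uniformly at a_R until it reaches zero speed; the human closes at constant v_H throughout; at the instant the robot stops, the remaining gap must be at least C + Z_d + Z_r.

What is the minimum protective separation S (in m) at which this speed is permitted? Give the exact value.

stop time T_s = (39/20)/(1/2) = 3.9000 s
robot in T_r: 1.9500·0.0800 = 0.1560 m
robot under decel: 1.9500²/(2·0.5000) = 3.8025 m
human over T_r+T_s: 0.8000·(0.0800+3.9000) = 3.1840 m
margins: 0.0400+0.0500+0.0300 = 0.1200 m
S_min ≈ 0.1560+3.8025+3.1840+0.1200  ⇒  S_min = 581/80 m

S_min = 581/80 m = 7.2625 m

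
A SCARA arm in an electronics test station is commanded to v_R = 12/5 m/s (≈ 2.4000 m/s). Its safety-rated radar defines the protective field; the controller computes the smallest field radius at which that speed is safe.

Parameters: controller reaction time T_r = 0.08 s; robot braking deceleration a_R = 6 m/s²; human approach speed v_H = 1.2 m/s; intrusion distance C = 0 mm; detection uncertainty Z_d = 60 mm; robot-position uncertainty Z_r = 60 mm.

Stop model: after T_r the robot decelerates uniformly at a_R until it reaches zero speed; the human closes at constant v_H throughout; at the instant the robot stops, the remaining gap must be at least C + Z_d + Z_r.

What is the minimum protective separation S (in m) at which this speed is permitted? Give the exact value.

S_min = 171/125 m = 1.3680 m

T_s = v_R/a_R = (12/5)/6 = 0.4000 s
robot covers v_R·T_r = 2.4000·0.0800 = 0.1920 m before braking
robot covers 2.4000·0.4000 − ½·6.0000·0.4000² = 0.4800 m while stopping
person approaches 1.2000·(0.0800+0.4000) = 0.5760 m
C+Z_d+Z_r = 0.0000+0.0600+0.0600 = 0.1200 m
S_min ≈ 0.1920+0.4800+0.5760+0.1200  ⇒  S_min = 171/125 m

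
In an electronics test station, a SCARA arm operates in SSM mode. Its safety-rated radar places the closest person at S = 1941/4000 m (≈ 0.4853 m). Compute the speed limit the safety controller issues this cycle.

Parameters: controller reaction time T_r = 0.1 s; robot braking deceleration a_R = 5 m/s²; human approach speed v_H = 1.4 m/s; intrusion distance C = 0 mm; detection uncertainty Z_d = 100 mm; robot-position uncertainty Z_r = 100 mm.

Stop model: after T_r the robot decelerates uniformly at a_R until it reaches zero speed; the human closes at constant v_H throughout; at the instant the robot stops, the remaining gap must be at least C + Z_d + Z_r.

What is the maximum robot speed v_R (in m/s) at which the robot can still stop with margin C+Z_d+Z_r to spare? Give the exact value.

v_R_max = 7/20 m/s = 0.3500 m/s

collect terms ⇒ (1/10)·v_R² + (19/50)·v_R + (-581/4000) = 0
  disc = (19/50)² − 4·(1/10)·(-581/4000) = 81/400 ; √disc = 9/20
  v_R = (−(19/50) + 9/20) / (2·(1/10)) = 7/20 m/s
check:
stop time T_s = (7/20)/5 = 0.0700 s
robot covers v_R·T_r = 0.3500·0.1000 = 0.0350 m before braking
braking distance = 0.3500²/(2·5.0000) = 0.0123 m
person approaches 1.4000·(0.1000+0.0700) = 0.2380 m
residual clearance needed = 0.0000+0.1000+0.1000 = 0.2000 m
sum ≈ 0.0350+0.0123+0.2380+0.2000 ≈ 0.4853 m = S ✓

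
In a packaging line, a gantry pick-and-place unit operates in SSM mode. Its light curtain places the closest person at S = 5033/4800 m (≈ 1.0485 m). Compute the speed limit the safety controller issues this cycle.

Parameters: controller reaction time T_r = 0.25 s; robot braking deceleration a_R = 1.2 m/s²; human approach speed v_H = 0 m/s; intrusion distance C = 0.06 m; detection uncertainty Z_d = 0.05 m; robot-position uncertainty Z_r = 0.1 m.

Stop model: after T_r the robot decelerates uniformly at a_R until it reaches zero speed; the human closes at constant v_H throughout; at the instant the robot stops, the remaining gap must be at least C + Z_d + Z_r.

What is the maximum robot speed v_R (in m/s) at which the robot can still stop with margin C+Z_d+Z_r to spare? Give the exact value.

collect terms ⇒ (5/12)·v_R² + (1/4)·v_R + (-161/192) = 0
  disc = (1/4)² − 4·(5/12)·(-161/192) = 841/576 ; √disc = 29/24
  v_R = (−(1/4) + 29/24) / (2·(5/12)) = 23/20 m/s
check:
T_s = v_R/a_R = (23/20)/(6/5) = 0.9583 s
robot in T_r: 1.1500·0.2500 = 0.2875 m
braking distance = 1.1500²/(2·1.2000) = 0.5510 m
person approaches 0.0000·(0.2500+0.9583) = 0.0000 m
residual clearance needed = 0.0600+0.0500+0.1000 = 0.2100 m
sum ≈ 0.2875+0.5510+0.0000+0.2100 ≈ 1.0485 m = S ✓

v_R_max = 23/20 m/s = 1.1500 m/s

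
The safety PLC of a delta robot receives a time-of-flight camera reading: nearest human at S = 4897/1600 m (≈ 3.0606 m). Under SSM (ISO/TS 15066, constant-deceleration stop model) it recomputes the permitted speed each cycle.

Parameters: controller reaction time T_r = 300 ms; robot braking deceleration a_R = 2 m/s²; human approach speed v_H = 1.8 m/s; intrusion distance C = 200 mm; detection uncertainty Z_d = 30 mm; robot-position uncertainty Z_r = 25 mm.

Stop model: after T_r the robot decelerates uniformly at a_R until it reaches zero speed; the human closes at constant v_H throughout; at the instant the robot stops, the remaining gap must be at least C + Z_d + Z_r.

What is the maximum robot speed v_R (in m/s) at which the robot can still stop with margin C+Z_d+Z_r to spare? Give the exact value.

at the boundary: (1/4)·v² + (6/5)·v + (-145/64) = 0
  disc = (6/5)² − 4·(1/4)·(-145/64) = 5929/1600 ; √disc = 77/40
  v_R = (−(6/5) + 77/40) / (2·(1/4)) = 29/20 m/s
check:
braking lasts T_s = (29/20)/2 = 0.7250 s
robot covers v_R·T_r = 1.4500·0.3000 = 0.4350 m before braking
braking distance = 1.4500²/(2·2.0000) = 0.5256 m
human over T_r+T_s: 1.8000·(0.3000+0.7250) = 1.8450 m
C+Z_d+Z_r = 0.2000+0.0300+0.0250 = 0.2550 m
sum ≈ 0.4350+0.5256+1.8450+0.2550 ≈ 3.0606 m = S ✓

v_R_max = 29/20 m/s = 1.4500 m/s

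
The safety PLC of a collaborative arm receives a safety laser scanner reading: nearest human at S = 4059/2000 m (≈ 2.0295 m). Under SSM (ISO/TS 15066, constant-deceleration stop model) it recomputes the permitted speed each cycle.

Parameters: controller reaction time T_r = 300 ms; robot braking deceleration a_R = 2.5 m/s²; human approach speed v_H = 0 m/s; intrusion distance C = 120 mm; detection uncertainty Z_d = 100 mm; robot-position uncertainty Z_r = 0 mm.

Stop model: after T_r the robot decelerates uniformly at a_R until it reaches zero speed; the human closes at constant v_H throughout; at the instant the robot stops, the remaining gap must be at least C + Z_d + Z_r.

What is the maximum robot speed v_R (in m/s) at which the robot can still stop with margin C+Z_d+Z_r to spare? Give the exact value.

quadratic (1/5)·v² + (3/10)·v + (-3619/2000) = 0
  disc = (3/10)² − 4·(1/5)·(-3619/2000) = 961/625 ; √disc = 31/25
  v_R = (−(3/10) + 31/25) / (2·(1/5)) = 47/20 m/s
check:
T_s = v_R/a_R = (47/20)/(5/2) = 0.9400 s
robot covers v_R·T_r = 2.3500·0.3000 = 0.7050 m before braking
robot covers 2.3500·0.9400 − ½·2.5000·0.9400² = 1.1045 m while stopping
human over T_r+T_s: 0.0000·(0.3000+0.9400) = 0.0000 m
C+Z_d+Z_r = 0.1200+0.1000+0.0000 = 0.2200 m
sum ≈ 0.7050+1.1045+0.0000+0.2200 ≈ 2.0295 m = S ✓

v_R_max = 47/20 m/s = 2.3500 m/s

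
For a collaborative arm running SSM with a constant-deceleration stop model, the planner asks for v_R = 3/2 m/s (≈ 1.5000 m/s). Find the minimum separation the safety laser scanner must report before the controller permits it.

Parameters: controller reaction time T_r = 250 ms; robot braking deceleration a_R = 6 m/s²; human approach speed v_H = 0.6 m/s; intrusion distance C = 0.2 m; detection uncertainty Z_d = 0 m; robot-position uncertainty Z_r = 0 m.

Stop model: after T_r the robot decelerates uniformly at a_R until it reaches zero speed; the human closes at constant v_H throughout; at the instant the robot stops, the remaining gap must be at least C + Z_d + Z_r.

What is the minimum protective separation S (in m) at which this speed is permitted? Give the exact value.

stop time T_s = (3/2)/6 = 0.2500 s
robot in T_r: 1.5000·0.2500 = 0.3750 m
braking distance = 1.5000²/(2·6.0000) = 0.1875 m
human closes 0.6000·0.5000 = 0.3000 m
C+Z_d+Z_r = 0.2000+0.0000+0.0000 = 0.2000 m
S_min ≈ 0.3750+0.1875+0.3000+0.2000  ⇒  S_min = 17/16 m

S_min = 17/16 m = 1.0625 m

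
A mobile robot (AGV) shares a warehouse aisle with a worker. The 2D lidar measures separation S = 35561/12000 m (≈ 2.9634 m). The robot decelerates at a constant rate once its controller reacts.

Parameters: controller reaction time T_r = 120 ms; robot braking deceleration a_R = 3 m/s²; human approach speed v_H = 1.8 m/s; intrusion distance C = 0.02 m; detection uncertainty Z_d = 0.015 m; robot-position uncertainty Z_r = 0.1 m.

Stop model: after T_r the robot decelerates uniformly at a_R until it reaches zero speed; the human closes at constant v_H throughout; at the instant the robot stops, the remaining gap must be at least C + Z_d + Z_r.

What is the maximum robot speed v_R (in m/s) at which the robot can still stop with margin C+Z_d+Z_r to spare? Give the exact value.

quadratic (1/6)·v² + (18/25)·v + (-31349/12000) = 0
  disc = (18/25)² − 4·(1/6)·(-31349/12000) = 203401/90000 ; √disc = 451/300
  v_R = (−(18/25) + 451/300) / (2·(1/6)) = 47/20 m/s
check:
stop time T_s = (47/20)/3 = 0.7833 s
robot covers v_R·T_r = 2.3500·0.1200 = 0.2820 m before braking
robot covers 2.3500·0.7833 − ½·3.0000·0.7833² = 0.9204 m while stopping
person approaches 1.8000·(0.1200+0.7833) = 1.6260 m
residual clearance needed = 0.0200+0.0150+0.1000 = 0.1350 m
sum ≈ 0.2820+0.9204+1.6260+0.1350 ≈ 2.9634 m = S ✓

v_R_max = 47/20 m/s = 2.3500 m/s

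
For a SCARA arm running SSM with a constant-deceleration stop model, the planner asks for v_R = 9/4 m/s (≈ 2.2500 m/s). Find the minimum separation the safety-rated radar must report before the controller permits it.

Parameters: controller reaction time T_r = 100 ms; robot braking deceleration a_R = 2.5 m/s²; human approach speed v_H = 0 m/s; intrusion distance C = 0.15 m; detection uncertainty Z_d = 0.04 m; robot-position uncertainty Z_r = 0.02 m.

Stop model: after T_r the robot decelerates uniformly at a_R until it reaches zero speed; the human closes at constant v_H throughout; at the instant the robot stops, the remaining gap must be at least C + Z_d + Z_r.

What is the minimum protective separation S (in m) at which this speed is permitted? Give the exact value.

T_s = v_R/a_R = (9/4)/(5/2) = 0.9000 s
reaction-phase robot travel = 2.2500·0.1000 = 0.2250 m
robot covers 2.2500·0.9000 − ½·2.5000·0.9000² = 1.0125 m while stopping
person approaches 0.0000·(0.1000+0.9000) = 0.0000 m
C+Z_d+Z_r = 0.1500+0.0400+0.0200 = 0.2100 m
S_min ≈ 0.2250+1.0125+0.0000+0.2100  ⇒  S_min = 579/400 m

S_min = 579/400 m = 1.4475 m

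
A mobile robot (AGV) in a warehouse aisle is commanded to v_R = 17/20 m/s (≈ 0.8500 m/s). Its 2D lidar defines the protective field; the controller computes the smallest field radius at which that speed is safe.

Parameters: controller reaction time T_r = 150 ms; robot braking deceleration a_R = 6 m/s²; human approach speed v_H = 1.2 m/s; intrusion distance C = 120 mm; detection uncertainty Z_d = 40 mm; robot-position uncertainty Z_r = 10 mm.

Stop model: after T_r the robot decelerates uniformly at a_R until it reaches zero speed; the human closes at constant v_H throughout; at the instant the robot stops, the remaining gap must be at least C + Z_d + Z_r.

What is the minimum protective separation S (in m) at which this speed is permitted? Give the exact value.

braking lasts T_s = (17/20)/6 = 0.1417 s
robot in T_r: 0.8500·0.1500 = 0.1275 m
robot covers 0.8500·0.1417 − ½·6.0000·0.1417² = 0.0602 m while stopping
human closes 1.2000·0.2917 = 0.3500 m
C+Z_d+Z_r = 0.1200+0.0400+0.0100 = 0.1700 m
S_min ≈ 0.1275+0.0602+0.3500+0.1700  ⇒  S_min = 3397/4800 m

S_min = 3397/4800 m = 0.7077 m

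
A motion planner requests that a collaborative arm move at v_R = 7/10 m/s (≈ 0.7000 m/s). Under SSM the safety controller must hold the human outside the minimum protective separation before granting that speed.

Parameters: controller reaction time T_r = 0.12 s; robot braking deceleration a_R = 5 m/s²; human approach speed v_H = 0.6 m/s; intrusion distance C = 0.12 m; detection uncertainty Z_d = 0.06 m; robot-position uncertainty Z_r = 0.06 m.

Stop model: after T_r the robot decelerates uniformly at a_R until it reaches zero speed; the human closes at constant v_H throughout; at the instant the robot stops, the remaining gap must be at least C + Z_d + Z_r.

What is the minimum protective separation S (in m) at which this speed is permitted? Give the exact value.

T_s = v_R/a_R = (7/10)/5 = 0.1400 s
reaction-phase robot travel = 0.7000·0.1200 = 0.0840 m
robot under decel: 0.7000²/(2·5.0000) = 0.0490 m
human over T_r+T_s: 0.6000·(0.1200+0.1400) = 0.1560 m
residual clearance needed = 0.1200+0.0600+0.0600 = 0.2400 m
S_min ≈ 0.0840+0.0490+0.1560+0.2400  ⇒  S_min = 529/1000 m

S_min = 529/1000 m = 0.5290 m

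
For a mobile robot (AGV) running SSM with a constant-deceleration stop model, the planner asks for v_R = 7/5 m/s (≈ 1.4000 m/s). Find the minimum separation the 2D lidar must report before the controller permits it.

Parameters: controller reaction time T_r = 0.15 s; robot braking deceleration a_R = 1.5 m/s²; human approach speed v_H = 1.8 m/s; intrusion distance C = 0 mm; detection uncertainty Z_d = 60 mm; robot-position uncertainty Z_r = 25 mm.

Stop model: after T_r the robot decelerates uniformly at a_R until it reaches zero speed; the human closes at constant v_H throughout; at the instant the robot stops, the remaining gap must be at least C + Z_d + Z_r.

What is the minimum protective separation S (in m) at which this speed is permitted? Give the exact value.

S_min = 1739/600 m = 2.8983 m

braking lasts T_s = (7/5)/(3/2) = 0.9333 s
robot covers v_R·T_r = 1.4000·0.1500 = 0.2100 m before braking
robot covers 1.4000·0.9333 − ½·1.5000·0.9333² = 0.6533 m while stopping
human closes 1.8000·1.0833 = 1.9500 m
C+Z_d+Z_r = 0.0000+0.0600+0.0250 = 0.0850 m
S_min ≈ 0.2100+0.6533+1.9500+0.0850  ⇒  S_min = 1739/600 m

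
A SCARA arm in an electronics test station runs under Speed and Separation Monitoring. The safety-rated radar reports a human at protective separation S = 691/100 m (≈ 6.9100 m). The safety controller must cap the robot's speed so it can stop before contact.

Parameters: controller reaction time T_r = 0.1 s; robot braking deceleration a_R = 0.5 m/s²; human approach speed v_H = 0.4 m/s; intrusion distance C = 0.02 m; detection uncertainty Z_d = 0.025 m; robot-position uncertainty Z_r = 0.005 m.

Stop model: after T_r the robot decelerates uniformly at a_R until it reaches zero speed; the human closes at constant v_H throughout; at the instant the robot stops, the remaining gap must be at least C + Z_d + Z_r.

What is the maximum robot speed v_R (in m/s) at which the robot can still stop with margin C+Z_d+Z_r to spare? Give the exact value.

quadratic (1)·v² + (9/10)·v + (-341/50) = 0
  disc = (9/10)² − 4·(1)·(-341/50) = 2809/100 ; √disc = 53/10
  v_R = (−(9/10) + 53/10) / (2·(1)) = 11/5 m/s
check:
stop time T_s = (11/5)/(1/2) = 4.4000 s
robot covers v_R·T_r = 2.2000·0.1000 = 0.2200 m before braking
robot under decel: 2.2000²/(2·0.5000) = 4.8400 m
human closes 0.4000·4.5000 = 1.8000 m
C+Z_d+Z_r = 0.0200+0.0250+0.0050 = 0.0500 m
sum ≈ 0.2200+4.8400+1.8000+0.0500 ≈ 6.9100 m = S ✓

v_R_max = 11/5 m/s = 2.2000 m/s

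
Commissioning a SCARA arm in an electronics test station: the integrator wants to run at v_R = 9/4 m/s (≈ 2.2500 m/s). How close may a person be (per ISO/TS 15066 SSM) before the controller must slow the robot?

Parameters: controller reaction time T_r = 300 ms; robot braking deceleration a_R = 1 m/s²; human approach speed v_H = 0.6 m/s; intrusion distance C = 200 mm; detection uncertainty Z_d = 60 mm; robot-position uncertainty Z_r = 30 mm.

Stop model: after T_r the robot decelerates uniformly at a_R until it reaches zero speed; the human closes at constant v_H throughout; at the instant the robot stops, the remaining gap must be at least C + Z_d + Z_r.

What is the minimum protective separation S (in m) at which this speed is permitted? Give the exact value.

S_min = 4021/800 m = 5.0263 m

stop time T_s = (9/4)/1 = 2.2500 s
robot in T_r: 2.2500·0.3000 = 0.6750 m
robot covers 2.2500·2.2500 − ½·1.0000·2.2500² = 2.5312 m while stopping
human closes 0.6000·2.5500 = 1.5300 m
margins: 0.2000+0.0600+0.0300 = 0.2900 m
S_min ≈ 0.6750+2.5312+1.5300+0.2900  ⇒  S_min = 4021/800 m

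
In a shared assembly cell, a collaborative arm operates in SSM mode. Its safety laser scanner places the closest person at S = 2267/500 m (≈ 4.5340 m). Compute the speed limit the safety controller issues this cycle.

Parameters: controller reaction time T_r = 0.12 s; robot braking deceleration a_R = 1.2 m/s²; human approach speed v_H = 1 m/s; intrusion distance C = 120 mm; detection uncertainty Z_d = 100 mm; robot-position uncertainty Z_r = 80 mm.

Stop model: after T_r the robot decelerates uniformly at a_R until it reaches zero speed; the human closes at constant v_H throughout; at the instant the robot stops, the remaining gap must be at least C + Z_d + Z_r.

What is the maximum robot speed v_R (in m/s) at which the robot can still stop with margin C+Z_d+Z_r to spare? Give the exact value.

collect terms ⇒ (5/12)·v_R² + (143/150)·v_R + (-2057/500) = 0
  disc = (143/150)² − 4·(5/12)·(-2057/500) = 43681/5625 ; √disc = 209/75
  v_R = (−(143/150) + 209/75) / (2·(5/12)) = 11/5 m/s
check:
braking lasts T_s = (11/5)/(6/5) = 1.8333 s
reaction-phase robot travel = 2.2000·0.1200 = 0.2640 m
braking distance = 2.2000²/(2·1.2000) = 2.0167 m
human closes 1.0000·1.9533 = 1.9533 m
margins: 0.1200+0.1000+0.0800 = 0.3000 m
sum ≈ 0.2640+2.0167+1.9533+0.3000 ≈ 4.5340 m = S ✓

v_R_max = 11/5 m/s = 2.2000 m/s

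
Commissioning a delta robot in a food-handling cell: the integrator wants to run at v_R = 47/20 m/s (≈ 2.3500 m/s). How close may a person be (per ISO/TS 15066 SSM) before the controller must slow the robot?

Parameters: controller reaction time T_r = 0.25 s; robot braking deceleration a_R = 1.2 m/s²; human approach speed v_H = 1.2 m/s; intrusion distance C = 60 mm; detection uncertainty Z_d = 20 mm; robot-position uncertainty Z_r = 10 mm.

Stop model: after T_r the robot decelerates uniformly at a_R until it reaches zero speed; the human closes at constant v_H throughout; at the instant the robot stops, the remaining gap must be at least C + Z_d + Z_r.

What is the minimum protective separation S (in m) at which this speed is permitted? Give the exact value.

S_min = 27017/4800 m = 5.6285 m

stop time T_s = (47/20)/(6/5) = 1.9583 s
robot in T_r: 2.3500·0.2500 = 0.5875 m
robot under decel: 2.3500²/(2·1.2000) = 2.3010 m
human closes 1.2000·2.2083 = 2.6500 m
margins: 0.0600+0.0200+0.0100 = 0.0900 m
S_min ≈ 0.5875+2.3010+2.6500+0.0900  ⇒  S_min = 27017/4800 m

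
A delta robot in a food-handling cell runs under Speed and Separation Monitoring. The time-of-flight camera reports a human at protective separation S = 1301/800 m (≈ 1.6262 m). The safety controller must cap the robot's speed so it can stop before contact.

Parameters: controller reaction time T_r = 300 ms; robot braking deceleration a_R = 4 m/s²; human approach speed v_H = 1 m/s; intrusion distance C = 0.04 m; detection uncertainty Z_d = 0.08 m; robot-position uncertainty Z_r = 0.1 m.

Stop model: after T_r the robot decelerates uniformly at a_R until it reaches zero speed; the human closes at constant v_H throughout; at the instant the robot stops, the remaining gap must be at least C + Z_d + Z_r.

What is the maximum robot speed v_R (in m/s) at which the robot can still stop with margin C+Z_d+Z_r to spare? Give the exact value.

v_R_max = 3/2 m/s = 1.5000 m/s

collect terms ⇒ (1/8)·v_R² + (11/20)·v_R + (-177/160) = 0
  disc = (11/20)² − 4·(1/8)·(-177/160) = 1369/1600 ; √disc = 37/40
  v_R = (−(11/20) + 37/40) / (2·(1/8)) = 3/2 m/s
check:
braking lasts T_s = (3/2)/4 = 0.3750 s
reaction-phase robot travel = 1.5000·0.3000 = 0.4500 m
robot under decel: 1.5000²/(2·4.0000) = 0.2812 m
person approaches 1.0000·(0.3000+0.3750) = 0.6750 m
margins: 0.0400+0.0800+0.1000 = 0.2200 m
sum ≈ 0.4500+0.2812+0.6750+0.2200 ≈ 1.6262 m = S ✓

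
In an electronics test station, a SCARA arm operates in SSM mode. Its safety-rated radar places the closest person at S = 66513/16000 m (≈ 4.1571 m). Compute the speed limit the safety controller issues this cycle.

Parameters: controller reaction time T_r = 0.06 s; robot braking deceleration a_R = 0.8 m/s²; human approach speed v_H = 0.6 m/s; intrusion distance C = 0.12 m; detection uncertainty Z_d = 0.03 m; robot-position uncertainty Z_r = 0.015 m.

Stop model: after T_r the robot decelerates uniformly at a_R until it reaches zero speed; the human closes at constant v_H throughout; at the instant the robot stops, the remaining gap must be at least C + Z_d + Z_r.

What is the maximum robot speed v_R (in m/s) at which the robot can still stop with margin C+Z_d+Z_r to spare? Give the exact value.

collect terms ⇒ (5/8)·v_R² + (81/100)·v_R + (-63297/16000) = 0
  disc = (81/100)² − 4·(5/8)·(-63297/16000) = 1687401/160000 ; √disc = 1299/400
  v_R = (−(81/100) + 1299/400) / (2·(5/8)) = 39/20 m/s
check:
braking lasts T_s = (39/20)/(4/5) = 2.4375 s
robot covers v_R·T_r = 1.9500·0.0600 = 0.1170 m before braking
robot covers 1.9500·2.4375 − ½·0.8000·2.4375² = 2.3766 m while stopping
human over T_r+T_s: 0.6000·(0.0600+2.4375) = 1.4985 m
C+Z_d+Z_r = 0.1200+0.0300+0.0150 = 0.1650 m
sum ≈ 0.1170+2.3766+1.4985+0.1650 ≈ 4.1571 m = S ✓

v_R_max = 39/20 m/s = 1.9500 m/s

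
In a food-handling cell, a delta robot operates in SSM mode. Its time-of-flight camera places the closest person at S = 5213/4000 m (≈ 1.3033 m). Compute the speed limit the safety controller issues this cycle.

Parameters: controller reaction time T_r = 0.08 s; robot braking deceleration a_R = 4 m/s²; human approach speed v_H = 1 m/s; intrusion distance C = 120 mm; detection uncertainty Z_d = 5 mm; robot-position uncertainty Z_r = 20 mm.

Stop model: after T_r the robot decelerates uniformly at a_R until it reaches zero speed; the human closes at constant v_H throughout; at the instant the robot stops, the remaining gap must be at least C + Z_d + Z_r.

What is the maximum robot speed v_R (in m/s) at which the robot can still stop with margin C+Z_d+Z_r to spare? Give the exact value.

at the boundary: (1/8)·v² + (33/100)·v + (-4313/4000) = 0
  disc = (33/100)² − 4·(1/8)·(-4313/4000) = 25921/40000 ; √disc = 161/200
  v_R = (−(33/100) + 161/200) / (2·(1/8)) = 19/10 m/s
check:
stop time T_s = (19/10)/4 = 0.4750 s
robot in T_r: 1.9000·0.0800 = 0.1520 m
robot covers 1.9000·0.4750 − ½·4.0000·0.4750² = 0.4512 m while stopping
human closes 1.0000·0.5550 = 0.5550 m
margins: 0.1200+0.0050+0.0200 = 0.1450 m
sum ≈ 0.1520+0.4512+0.5550+0.1450 ≈ 1.3033 m = S ✓

v_R_max = 19/10 m/s = 1.9000 m/s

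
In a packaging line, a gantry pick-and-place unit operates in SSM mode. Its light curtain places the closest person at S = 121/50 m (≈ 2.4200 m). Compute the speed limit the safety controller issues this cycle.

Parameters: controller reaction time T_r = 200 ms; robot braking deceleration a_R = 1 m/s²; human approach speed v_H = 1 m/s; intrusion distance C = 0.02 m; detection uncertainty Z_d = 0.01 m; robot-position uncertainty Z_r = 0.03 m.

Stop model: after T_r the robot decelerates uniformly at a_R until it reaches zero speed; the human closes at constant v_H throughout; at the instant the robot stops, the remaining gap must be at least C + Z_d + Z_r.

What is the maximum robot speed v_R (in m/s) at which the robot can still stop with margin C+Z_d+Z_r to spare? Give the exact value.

v_R_max = 6/5 m/s = 1.2000 m/s

quadratic (1/2)·v² + (6/5)·v + (-54/25) = 0
  disc = (6/5)² − 4·(1/2)·(-54/25) = 144/25 ; √disc = 12/5
  v_R = (−(6/5) + 12/5) / (2·(1/2)) = 6/5 m/s
check:
braking lasts T_s = (6/5)/1 = 1.2000 s
robot in T_r: 1.2000·0.2000 = 0.2400 m
robot under decel: 1.2000²/(2·1.0000) = 0.7200 m
human over T_r+T_s: 1.0000·(0.2000+1.2000) = 1.4000 m
C+Z_d+Z_r = 0.0200+0.0100+0.0300 = 0.0600 m
sum ≈ 0.2400+0.7200+1.4000+0.0600 ≈ 2.4200 m = S ✓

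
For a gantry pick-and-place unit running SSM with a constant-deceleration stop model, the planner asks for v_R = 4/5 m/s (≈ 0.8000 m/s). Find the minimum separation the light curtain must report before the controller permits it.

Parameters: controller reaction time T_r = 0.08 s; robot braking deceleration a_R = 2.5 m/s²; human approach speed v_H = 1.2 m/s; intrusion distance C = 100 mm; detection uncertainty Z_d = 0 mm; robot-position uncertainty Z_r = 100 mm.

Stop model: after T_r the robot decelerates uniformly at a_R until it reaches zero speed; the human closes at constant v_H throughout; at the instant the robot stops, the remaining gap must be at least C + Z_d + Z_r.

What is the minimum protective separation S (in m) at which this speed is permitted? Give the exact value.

S_min = 109/125 m = 0.8720 m

braking lasts T_s = (4/5)/(5/2) = 0.3200 s
robot in T_r: 0.8000·0.0800 = 0.0640 m
robot under decel: 0.8000²/(2·2.5000) = 0.1280 m
human closes 1.2000·0.4000 = 0.4800 m
margins: 0.1000+0.0000+0.1000 = 0.2000 m
S_min ≈ 0.0640+0.1280+0.4800+0.2000  ⇒  S_min = 109/125 m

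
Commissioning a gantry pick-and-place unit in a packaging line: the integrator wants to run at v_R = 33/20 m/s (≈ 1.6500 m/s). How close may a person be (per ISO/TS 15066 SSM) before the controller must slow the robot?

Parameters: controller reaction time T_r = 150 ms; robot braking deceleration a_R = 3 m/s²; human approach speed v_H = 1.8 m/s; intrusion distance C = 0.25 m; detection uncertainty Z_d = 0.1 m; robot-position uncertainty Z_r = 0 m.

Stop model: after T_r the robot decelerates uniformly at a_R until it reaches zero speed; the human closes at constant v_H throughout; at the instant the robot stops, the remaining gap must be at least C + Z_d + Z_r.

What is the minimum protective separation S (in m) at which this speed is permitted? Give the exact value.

stop time T_s = (33/20)/3 = 0.5500 s
reaction-phase robot travel = 1.6500·0.1500 = 0.2475 m
braking distance = 1.6500²/(2·3.0000) = 0.4537 m
person approaches 1.8000·(0.1500+0.5500) = 1.2600 m
C+Z_d+Z_r = 0.2500+0.1000+0.0000 = 0.3500 m
S_min ≈ 0.2475+0.4537+1.2600+0.3500  ⇒  S_min = 1849/800 m

S_min = 1849/800 m = 2.3112 m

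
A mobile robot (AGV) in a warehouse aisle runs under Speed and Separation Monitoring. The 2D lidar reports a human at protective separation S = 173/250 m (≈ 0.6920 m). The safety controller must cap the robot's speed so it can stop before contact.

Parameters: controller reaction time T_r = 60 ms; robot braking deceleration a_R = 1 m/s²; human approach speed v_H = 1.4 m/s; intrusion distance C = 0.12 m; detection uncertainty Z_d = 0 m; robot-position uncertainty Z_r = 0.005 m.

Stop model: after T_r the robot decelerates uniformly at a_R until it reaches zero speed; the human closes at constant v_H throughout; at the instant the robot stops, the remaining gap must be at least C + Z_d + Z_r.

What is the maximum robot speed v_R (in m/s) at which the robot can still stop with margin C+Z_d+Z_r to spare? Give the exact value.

collect terms ⇒ (1/2)·v_R² + (73/50)·v_R + (-483/1000) = 0
  disc = (73/50)² − 4·(1/2)·(-483/1000) = 1936/625 ; √disc = 44/25
  v_R = (−(73/50) + 44/25) / (2·(1/2)) = 3/10 m/s
check:
stop time T_s = (3/10)/1 = 0.3000 s
robot in T_r: 0.3000·0.0600 = 0.0180 m
braking distance = 0.3000²/(2·1.0000) = 0.0450 m
human over T_r+T_s: 1.4000·(0.0600+0.3000) = 0.5040 m
residual clearance needed = 0.1200+0.0000+0.0050 = 0.1250 m
sum ≈ 0.0180+0.0450+0.5040+0.1250 ≈ 0.6920 m = S ✓

v_R_max = 3/10 m/s = 0.3000 m/s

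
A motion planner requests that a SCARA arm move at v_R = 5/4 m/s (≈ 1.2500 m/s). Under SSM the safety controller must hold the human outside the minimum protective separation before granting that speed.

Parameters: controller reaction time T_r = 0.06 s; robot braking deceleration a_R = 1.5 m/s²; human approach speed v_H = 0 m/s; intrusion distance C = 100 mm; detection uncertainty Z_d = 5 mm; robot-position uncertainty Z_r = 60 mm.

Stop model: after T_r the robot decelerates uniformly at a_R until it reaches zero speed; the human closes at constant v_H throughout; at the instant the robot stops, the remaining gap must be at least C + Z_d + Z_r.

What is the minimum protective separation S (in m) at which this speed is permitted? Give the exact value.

braking lasts T_s = (5/4)/(3/2) = 0.8333 s
reaction-phase robot travel = 1.2500·0.0600 = 0.0750 m
robot under decel: 1.2500²/(2·1.5000) = 0.5208 m
human closes 0.0000·0.8933 = 0.0000 m
residual clearance needed = 0.1000+0.0050+0.0600 = 0.1650 m
S_min ≈ 0.0750+0.5208+0.0000+0.1650  ⇒  S_min = 913/1200 m

S_min = 913/1200 m = 0.7608 m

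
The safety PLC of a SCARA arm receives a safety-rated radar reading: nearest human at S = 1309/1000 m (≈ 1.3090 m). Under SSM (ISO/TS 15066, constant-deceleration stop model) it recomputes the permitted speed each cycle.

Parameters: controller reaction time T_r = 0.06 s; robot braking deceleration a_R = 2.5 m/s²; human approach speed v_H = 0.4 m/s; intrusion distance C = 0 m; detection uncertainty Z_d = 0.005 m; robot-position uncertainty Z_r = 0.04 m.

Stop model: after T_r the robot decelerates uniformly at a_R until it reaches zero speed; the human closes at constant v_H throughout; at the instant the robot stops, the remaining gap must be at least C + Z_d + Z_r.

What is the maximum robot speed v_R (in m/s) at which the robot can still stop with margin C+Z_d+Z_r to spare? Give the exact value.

quadratic (1/5)·v² + (11/50)·v + (-31/25) = 0
  disc = (11/50)² − 4·(1/5)·(-31/25) = 2601/2500 ; √disc = 51/50
  v_R = (−(11/50) + 51/50) / (2·(1/5)) = 2 m/s
check:
braking lasts T_s = 2/(5/2) = 0.8000 s
robot covers v_R·T_r = 2.0000·0.0600 = 0.1200 m before braking
robot under decel: 2.0000²/(2·2.5000) = 0.8000 m
person approaches 0.4000·(0.0600+0.8000) = 0.3440 m
residual clearance needed = 0.0000+0.0050+0.0400 = 0.0450 m
sum ≈ 0.1200+0.8000+0.3440+0.0450 ≈ 1.3090 m = S ✓

v_R_max = 2 m/s = 2.0000 m/s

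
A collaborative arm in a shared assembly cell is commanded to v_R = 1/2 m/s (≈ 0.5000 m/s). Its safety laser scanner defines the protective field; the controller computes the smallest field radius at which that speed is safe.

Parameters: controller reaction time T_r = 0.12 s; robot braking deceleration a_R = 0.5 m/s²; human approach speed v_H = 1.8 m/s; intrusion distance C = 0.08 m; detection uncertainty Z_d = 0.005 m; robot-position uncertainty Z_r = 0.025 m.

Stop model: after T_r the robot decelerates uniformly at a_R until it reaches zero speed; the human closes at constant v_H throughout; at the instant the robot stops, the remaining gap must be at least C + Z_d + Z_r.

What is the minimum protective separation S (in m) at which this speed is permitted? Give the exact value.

S_min = 609/250 m = 2.4360 m

braking lasts T_s = (1/2)/(1/2) = 1.0000 s
reaction-phase robot travel = 0.5000·0.1200 = 0.0600 m
robot covers 0.5000·1.0000 − ½·0.5000·1.0000² = 0.2500 m while stopping
person approaches 1.8000·(0.1200+1.0000) = 2.0160 m
margins: 0.0800+0.0050+0.0250 = 0.1100 m
S_min ≈ 0.0600+0.2500+2.0160+0.1100  ⇒  S_min = 609/250 m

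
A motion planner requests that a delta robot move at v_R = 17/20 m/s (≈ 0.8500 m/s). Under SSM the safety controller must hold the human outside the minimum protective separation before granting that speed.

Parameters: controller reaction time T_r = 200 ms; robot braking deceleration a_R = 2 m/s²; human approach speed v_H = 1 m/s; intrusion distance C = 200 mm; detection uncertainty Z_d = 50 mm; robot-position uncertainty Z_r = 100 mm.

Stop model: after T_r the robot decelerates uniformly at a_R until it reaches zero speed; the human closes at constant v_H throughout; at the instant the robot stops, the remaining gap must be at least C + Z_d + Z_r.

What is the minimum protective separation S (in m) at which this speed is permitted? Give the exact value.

S_min = 2121/1600 m = 1.3256 m

stop time T_s = (17/20)/2 = 0.4250 s
robot covers v_R·T_r = 0.8500·0.2000 = 0.1700 m before braking
robot covers 0.8500·0.4250 − ½·2.0000·0.4250² = 0.1806 m while stopping
human over T_r+T_s: 1.0000·(0.2000+0.4250) = 0.6250 m
residual clearance needed = 0.2000+0.0500+0.1000 = 0.3500 m
S_min ≈ 0.1700+0.1806+0.6250+0.3500  ⇒  S_min = 2121/1600 m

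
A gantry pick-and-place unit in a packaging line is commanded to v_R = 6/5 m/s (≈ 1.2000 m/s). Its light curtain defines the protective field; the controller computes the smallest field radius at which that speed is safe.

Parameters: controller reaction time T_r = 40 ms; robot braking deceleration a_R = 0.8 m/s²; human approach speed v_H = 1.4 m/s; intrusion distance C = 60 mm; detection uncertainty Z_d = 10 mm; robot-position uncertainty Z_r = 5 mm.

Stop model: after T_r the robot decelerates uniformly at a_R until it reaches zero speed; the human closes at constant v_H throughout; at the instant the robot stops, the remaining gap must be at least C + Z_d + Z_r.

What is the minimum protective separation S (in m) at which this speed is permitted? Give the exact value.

stop time T_s = (6/5)/(4/5) = 1.5000 s
robot in T_r: 1.2000·0.0400 = 0.0480 m
robot covers 1.2000·1.5000 − ½·0.8000·1.5000² = 0.9000 m while stopping
human over T_r+T_s: 1.4000·(0.0400+1.5000) = 2.1560 m
residual clearance needed = 0.0600+0.0100+0.0050 = 0.0750 m
S_min ≈ 0.0480+0.9000+2.1560+0.0750  ⇒  S_min = 3179/1000 m

S_min = 3179/1000 m = 3.1790 m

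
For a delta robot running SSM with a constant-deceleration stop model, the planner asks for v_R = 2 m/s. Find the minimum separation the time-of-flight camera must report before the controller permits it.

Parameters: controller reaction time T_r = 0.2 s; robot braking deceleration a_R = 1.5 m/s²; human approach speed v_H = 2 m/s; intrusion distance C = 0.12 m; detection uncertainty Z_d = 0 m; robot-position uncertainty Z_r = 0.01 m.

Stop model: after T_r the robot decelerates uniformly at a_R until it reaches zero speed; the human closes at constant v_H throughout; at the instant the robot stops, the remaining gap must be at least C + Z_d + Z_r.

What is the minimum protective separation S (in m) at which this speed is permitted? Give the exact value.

S_min = 493/100 m = 4.9300 m

stop time T_s = 2/(3/2) = 1.3333 s
robot in T_r: 2.0000·0.2000 = 0.4000 m
robot under decel: 2.0000²/(2·1.5000) = 1.3333 m
person approaches 2.0000·(0.2000+1.3333) = 3.0667 m
residual clearance needed = 0.1200+0.0000+0.0100 = 0.1300 m
S_min ≈ 0.4000+1.3333+3.0667+0.1300  ⇒  S_min = 493/100 m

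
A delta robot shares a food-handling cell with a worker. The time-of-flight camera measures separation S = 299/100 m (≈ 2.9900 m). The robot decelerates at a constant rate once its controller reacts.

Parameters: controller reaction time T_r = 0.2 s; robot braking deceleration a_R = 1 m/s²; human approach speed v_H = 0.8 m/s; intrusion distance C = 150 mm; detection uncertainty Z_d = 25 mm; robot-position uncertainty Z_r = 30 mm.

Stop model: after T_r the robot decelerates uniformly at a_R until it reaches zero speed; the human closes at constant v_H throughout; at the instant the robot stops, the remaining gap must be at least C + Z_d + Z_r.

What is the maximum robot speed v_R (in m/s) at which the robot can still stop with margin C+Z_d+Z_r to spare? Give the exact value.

v_R_max = 3/2 m/s = 1.5000 m/s

quadratic (1/2)·v² + (1)·v + (-21/8) = 0
  disc = (1)² − 4·(1/2)·(-21/8) = 25/4 ; √disc = 5/2
  v_R = (−(1) + 5/2) / (2·(1/2)) = 3/2 m/s
check:
T_s = v_R/a_R = (3/2)/1 = 1.5000 s
robot in T_r: 1.5000·0.2000 = 0.3000 m
robot under decel: 1.5000²/(2·1.0000) = 1.1250 m
human over T_r+T_s: 0.8000·(0.2000+1.5000) = 1.3600 m
residual clearance needed = 0.1500+0.0250+0.0300 = 0.2050 m
sum ≈ 0.3000+1.1250+1.3600+0.2050 ≈ 2.9900 m = S ✓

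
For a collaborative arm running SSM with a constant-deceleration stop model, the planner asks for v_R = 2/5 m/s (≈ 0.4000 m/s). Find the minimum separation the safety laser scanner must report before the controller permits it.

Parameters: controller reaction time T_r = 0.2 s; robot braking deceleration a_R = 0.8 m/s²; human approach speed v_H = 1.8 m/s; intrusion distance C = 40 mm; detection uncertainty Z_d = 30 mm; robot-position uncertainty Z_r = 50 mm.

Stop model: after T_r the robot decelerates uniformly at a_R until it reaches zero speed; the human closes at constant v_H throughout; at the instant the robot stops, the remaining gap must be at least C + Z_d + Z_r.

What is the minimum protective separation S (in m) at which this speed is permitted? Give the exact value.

braking lasts T_s = (2/5)/(4/5) = 0.5000 s
reaction-phase robot travel = 0.4000·0.2000 = 0.0800 m
robot under decel: 0.4000²/(2·0.8000) = 0.1000 m
person approaches 1.8000·(0.2000+0.5000) = 1.2600 m
margins: 0.0400+0.0300+0.0500 = 0.1200 m
S_min ≈ 0.0800+0.1000+1.2600+0.1200  ⇒  S_min = 39/25 m

S_min = 39/25 m = 1.5600 m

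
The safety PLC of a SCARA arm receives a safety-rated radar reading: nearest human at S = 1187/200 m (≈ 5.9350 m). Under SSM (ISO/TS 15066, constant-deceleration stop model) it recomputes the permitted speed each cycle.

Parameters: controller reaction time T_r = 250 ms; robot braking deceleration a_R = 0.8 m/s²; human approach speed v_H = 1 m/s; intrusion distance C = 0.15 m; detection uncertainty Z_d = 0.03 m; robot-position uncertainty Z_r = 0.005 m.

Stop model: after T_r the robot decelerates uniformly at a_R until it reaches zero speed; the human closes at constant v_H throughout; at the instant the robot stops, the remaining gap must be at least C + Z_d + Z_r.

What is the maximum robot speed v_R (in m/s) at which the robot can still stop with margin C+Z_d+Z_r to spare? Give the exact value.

v_R_max = 2 m/s = 2.0000 m/s

quadratic (5/8)·v² + (3/2)·v + (-11/2) = 0
  disc = (3/2)² − 4·(5/8)·(-11/2) = 16 ; √disc = 4
  v_R = (−(3/2) + 4) / (2·(5/8)) = 2 m/s
check:
stop time T_s = 2/(4/5) = 2.5000 s
reaction-phase robot travel = 2.0000·0.2500 = 0.5000 m
robot covers 2.0000·2.5000 − ½·0.8000·2.5000² = 2.5000 m while stopping
human over T_r+T_s: 1.0000·(0.2500+2.5000) = 2.7500 m
C+Z_d+Z_r = 0.1500+0.0300+0.0050 = 0.1850 m
sum ≈ 0.5000+2.5000+2.7500+0.1850 ≈ 5.9350 m = S ✓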